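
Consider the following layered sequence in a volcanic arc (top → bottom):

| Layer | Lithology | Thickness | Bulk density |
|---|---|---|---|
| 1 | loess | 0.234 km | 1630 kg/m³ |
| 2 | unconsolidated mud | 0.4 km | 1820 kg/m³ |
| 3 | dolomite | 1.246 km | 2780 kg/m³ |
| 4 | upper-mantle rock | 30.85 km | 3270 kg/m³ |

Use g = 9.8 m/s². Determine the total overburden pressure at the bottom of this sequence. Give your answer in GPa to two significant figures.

loess: 1630 kg/m³ × 9.8 m/s² × 234 m = 3.738×10^6 Pa = 3.738×10^-3 GPa
unconsolidated mud: 1820 kg/m³ × 9.8 m/s² × 400 m = 7.134×10^6 Pa = 7.134×10^-3 GPa
dolomite: 2780 kg/m³ × 9.8 m/s² × 1246 m = 3.395×10^7 Pa = 0.03395 GPa
upper-mantle rock: 3270 kg/m³ × 9.8 m/s² × 30850 m = 9.886×10^8 Pa = 0.9886 GPa
Total = 3.738×10^-3 + 7.134×10^-3 + 0.03395 + 0.9886 = 1.0334 GPa

1.0 GPa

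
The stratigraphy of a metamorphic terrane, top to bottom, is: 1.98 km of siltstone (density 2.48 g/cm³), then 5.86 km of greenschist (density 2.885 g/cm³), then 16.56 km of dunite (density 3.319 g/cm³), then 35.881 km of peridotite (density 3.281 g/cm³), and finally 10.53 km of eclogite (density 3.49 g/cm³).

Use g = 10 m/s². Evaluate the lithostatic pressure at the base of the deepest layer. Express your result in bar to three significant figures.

siltstone: 2480 kg/m³ × 10 m/s² × 1980 m = 4.910×10^7 Pa = 491.0 bar
greenschist: 2885 kg/m³ × 10 m/s² × 5860 m = 1.691×10^8 Pa = 1691 bar
dunite: 3319 kg/m³ × 10 m/s² × 16560 m = 5.496×10^8 Pa = 5496 bar
peridotite: 3281 kg/m³ × 10 m/s² × 35881 m = 1.177×10^9 Pa = 11773 bar
eclogite: 3490 kg/m³ × 10 m/s² × 10530 m = 3.675×10^8 Pa = 3675 bar
Total = 491.0 + 1691 + 5496 + 11773 + 3675 = 23125 bar

23100 bar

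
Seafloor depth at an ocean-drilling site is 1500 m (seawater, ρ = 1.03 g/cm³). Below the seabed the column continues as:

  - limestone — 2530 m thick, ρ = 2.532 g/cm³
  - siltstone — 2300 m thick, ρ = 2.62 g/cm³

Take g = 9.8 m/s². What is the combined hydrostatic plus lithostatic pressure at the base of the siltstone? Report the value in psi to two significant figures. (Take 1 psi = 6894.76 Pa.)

20000 psi

seawater: 1030 kg/m³ × 9.8 m/s² × 1500 m = 1.514×10^7 Pa = 2196 psi
limestone: 2532 kg/m³ × 9.8 m/s² × 2530 m = 6.278×10^7 Pa = 9105 psi
siltstone: 2620 kg/m³ × 9.8 m/s² × 2300 m = 5.905×10^7 Pa = 8565 psi
Total = 2196 + 9105 + 8565 = 19866 psi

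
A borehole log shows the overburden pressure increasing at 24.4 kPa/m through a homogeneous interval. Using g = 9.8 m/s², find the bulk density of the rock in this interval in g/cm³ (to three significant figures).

ρ = (dP/dz)/g = 24.4 kPa/m / 9.8 m/s² = 24400 Pa/m / 9.8 m/s² = 2489.8 kg/m³
= 2.490 g/cm³

2.49 g/cm³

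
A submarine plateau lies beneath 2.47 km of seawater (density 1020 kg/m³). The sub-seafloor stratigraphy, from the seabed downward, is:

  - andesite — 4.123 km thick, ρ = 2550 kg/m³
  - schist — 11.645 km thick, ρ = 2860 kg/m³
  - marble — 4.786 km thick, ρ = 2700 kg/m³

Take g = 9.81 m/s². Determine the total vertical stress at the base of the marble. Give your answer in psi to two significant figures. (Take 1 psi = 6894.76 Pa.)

seawater: 1020 kg/m³ × 9.81 m/s² × 2470 m = 2.472×10^7 Pa = 3585 psi
andesite: 2550 kg/m³ × 9.81 m/s² × 4123 m = 1.031×10^8 Pa = 14959 psi
schist: 2860 kg/m³ × 9.81 m/s² × 11645 m = 3.267×10^8 Pa = 47387 psi
marble: 2700 kg/m³ × 9.81 m/s² × 4786 m = 1.268×10^8 Pa = 18386 psi
Total = 3585 + 14959 + 47387 + 18386 = 84316 psi

84000 psi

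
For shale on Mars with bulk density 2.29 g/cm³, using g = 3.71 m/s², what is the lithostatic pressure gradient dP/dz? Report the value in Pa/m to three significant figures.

8500 Pa/m

dP/dz = ρg = 2290 kg/m³ × 3.71 m/s² = 8495.9 Pa/m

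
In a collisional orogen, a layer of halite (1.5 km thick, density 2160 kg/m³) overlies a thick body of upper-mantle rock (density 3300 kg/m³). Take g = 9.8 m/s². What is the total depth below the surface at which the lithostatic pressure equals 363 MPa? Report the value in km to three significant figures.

Pressure at base of upper layers: 2160×9.8×1500 = 3.175×10^7 Pa = 31.75 MPa
Remaining pressure to be supplied by upper-mantle rock: 3.630×10^8 − 3.175×10^7 = 3.312×10^8 Pa
Additional depth in upper-mantle rock = 3.312×10^8 Pa / (3300 kg/m³ × 9.8 m/s²) = 10243 m
Total depth = 1500 m + 10243 m = 11743 m
= 11.743 km

11.7 km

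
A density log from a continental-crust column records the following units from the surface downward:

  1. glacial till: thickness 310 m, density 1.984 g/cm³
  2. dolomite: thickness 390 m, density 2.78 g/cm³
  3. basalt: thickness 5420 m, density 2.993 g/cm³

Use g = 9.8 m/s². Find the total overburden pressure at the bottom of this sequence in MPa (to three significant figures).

176 MPa

glacial till: 1984 kg/m³ × 9.8 m/s² × 310 m = 6.027×10^6 Pa = 6.027 MPa
dolomite: 2780 kg/m³ × 9.8 m/s² × 390 m = 1.063×10^7 Pa = 10.63 MPa
basalt: 2993 kg/m³ × 9.8 m/s² × 5420 m = 1.590×10^8 Pa = 159.0 MPa
Total = 6.027 + 10.63 + 159.0 = 175.63 MPa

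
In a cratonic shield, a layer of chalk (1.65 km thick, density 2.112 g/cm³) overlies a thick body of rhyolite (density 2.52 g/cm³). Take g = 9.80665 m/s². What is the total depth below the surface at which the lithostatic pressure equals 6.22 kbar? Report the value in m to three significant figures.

25400 m

Pressure at base of upper layers: 2112×9.80665×1650 = 3.417×10^7 Pa = 0.3417 kbar
Remaining pressure to be supplied by rhyolite: 6.220×10^8 − 3.417×10^7 = 5.878×10^8 Pa
Additional depth in rhyolite = 5.878×10^8 Pa / (2520 kg/m³ × 9.80665 m/s²) = 23786 m
Total depth = 1650 m + 23786 m = 25436 m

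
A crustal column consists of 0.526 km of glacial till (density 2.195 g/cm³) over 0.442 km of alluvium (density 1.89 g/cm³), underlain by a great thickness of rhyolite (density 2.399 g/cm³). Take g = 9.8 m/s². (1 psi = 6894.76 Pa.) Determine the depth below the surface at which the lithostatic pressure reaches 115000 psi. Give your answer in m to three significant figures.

33900 m

Pressure at base of upper layers: 2195×9.8×526 + 1890×9.8×442 = 1.950×10^7 Pa = 2828 psi
Remaining pressure to be supplied by rhyolite: 7.929×10^8 − 1.950×10^7 = 7.734×10^8 Pa
Additional depth in rhyolite = 7.734×10^8 Pa / (2399 kg/m³ × 9.8 m/s²) = 32896 m
Total depth = 968 m + 32896 m = 33864 m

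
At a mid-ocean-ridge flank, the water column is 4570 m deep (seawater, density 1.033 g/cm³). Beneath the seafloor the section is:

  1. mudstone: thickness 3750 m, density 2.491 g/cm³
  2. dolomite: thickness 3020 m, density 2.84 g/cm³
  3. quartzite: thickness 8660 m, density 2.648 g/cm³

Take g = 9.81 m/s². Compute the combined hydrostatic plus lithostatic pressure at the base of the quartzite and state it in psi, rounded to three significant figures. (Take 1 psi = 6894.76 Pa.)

64800 psi

seawater: 1033 kg/m³ × 9.81 m/s² × 4570 m = 4.631×10^7 Pa = 6717 psi
mudstone: 2491 kg/m³ × 9.81 m/s² × 3750 m = 9.164×10^7 Pa = 13291 psi
dolomite: 2840 kg/m³ × 9.81 m/s² × 3020 m = 8.414×10^7 Pa = 12203 psi
quartzite: 2648 kg/m³ × 9.81 m/s² × 8660 m = 2.250×10^8 Pa = 32628 psi
Total = 6717 + 13291 + 12203 + 32628 = 64839 psi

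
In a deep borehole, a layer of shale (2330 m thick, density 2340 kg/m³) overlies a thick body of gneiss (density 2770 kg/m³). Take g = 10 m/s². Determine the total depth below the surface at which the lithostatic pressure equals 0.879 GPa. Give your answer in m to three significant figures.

32100 m

Pressure at base of upper layers: 2340×10×2330 = 5.452×10^7 Pa = 0.05452 GPa
Remaining pressure to be supplied by gneiss: 8.790×10^8 − 5.452×10^7 = 8.245×10^8 Pa
Additional depth in gneiss = 8.245×10^8 Pa / (2770 kg/m³ × 10 m/s²) = 29765 m
Total depth = 2330 m + 29765 m = 32095 m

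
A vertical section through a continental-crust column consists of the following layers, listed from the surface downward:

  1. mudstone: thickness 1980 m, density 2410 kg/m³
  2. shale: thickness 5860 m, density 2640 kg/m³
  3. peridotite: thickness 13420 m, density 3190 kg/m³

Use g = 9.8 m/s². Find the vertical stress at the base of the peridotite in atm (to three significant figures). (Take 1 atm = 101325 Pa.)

6100 atm

mudstone: 2410 kg/m³ × 9.8 m/s² × 1980 m = 4.676×10^7 Pa = 461.5 atm
shale: 2640 kg/m³ × 9.8 m/s² × 5860 m = 1.516×10^8 Pa = 1496 atm
peridotite: 3190 kg/m³ × 9.8 m/s² × 13420 m = 4.195×10^8 Pa = 4140 atm
Total = 461.5 + 1496 + 4140 = 6098.3 atm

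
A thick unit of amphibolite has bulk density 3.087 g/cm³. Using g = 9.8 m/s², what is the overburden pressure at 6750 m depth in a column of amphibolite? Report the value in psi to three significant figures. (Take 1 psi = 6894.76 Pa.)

amphibolite: 3087 kg/m³ × 9.8 m/s² × 6750 m = 2.042×10^8 Pa = 29617 psi

29600 psi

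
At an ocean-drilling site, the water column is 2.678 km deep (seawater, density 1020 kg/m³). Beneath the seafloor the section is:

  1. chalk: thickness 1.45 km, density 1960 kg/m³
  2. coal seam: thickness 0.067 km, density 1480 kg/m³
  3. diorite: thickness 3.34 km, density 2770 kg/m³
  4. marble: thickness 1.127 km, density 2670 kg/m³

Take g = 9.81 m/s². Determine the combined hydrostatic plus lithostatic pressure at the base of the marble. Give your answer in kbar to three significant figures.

1.76 kbar

seawater: 1020 kg/m³ × 9.81 m/s² × 2678 m = 2.680×10^7 Pa = 0.2680 kbar
chalk: 1960 kg/m³ × 9.81 m/s² × 1450 m = 2.788×10^7 Pa = 0.2788 kbar
coal seam: 1480 kg/m³ × 9.81 m/s² × 67 m = 9.728×10^5 Pa = 9.728×10^-3 kbar
diorite: 2770 kg/m³ × 9.81 m/s² × 3340 m = 9.076×10^7 Pa = 0.9076 kbar
marble: 2670 kg/m³ × 9.81 m/s² × 1127 m = 2.952×10^7 Pa = 0.2952 kbar
Total = 0.2680 + 0.2788 + 9.728×10^-3 + 0.9076 + 0.2952 = 1.7593 kbar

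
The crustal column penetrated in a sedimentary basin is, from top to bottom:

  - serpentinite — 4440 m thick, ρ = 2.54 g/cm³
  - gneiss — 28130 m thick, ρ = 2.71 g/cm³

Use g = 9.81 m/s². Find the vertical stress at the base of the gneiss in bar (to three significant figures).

serpentinite: 2540 kg/m³ × 9.81 m/s² × 4440 m = 1.106×10^8 Pa = 1106 bar
gneiss: 2710 kg/m³ × 9.81 m/s² × 28130 m = 7.478×10^8 Pa = 7478 bar
Total = 1106 + 7478 = 8584.7 bar

8580 bar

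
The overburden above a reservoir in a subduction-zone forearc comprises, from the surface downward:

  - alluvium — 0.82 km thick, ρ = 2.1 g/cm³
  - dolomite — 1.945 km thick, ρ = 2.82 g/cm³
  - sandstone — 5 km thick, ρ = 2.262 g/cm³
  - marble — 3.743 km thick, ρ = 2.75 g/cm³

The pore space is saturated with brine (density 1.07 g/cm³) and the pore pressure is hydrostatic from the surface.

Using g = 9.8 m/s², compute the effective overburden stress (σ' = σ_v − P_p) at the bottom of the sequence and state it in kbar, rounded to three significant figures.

1.62 kbar

Overburden (lithostatic) stress σ_v:
alluvium: 2100 kg/m³ × 9.8 m/s² × 820 m = 1.688×10^7 Pa = 16.88 MPa
dolomite: 2820 kg/m³ × 9.8 m/s² × 1945 m = 5.375×10^7 Pa = 53.75 MPa
sandstone: 2262 kg/m³ × 9.8 m/s² × 5000 m = 1.108×10^8 Pa = 110.8 MPa
marble: 2750 kg/m³ × 9.8 m/s² × 3743 m = 1.009×10^8 Pa = 100.9 MPa
Total = 16.88 + 53.75 + 110.8 + 100.9 = 282.34 MPa
Pore pressure P_p = 1070 kg/m³ × 9.8 m/s² × 11508 m = 1.207×10^8 Pa = 120.7 MPa
Effective stress σ' = σ_v − P_p = 282.3 − 120.7 = 161.67 MPa = 1.6167 kbar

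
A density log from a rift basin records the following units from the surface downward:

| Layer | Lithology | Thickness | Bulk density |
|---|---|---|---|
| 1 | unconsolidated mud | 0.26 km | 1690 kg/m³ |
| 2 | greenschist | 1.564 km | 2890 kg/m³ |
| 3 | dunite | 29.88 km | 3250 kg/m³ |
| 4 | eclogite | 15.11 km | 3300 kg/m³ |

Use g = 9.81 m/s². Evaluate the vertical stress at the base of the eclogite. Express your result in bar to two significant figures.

15000 bar

unconsolidated mud: 1690 kg/m³ × 9.81 m/s² × 260 m = 4.311×10^6 Pa = 43.11 bar
greenschist: 2890 kg/m³ × 9.81 m/s² × 1564 m = 4.434×10^7 Pa = 443.4 bar
dunite: 3250 kg/m³ × 9.81 m/s² × 29880 m = 9.526×10^8 Pa = 9526 bar
eclogite: 3300 kg/m³ × 9.81 m/s² × 15110 m = 4.892×10^8 Pa = 4892 bar
Total = 43.11 + 443.4 + 9526 + 4892 = 14905 bar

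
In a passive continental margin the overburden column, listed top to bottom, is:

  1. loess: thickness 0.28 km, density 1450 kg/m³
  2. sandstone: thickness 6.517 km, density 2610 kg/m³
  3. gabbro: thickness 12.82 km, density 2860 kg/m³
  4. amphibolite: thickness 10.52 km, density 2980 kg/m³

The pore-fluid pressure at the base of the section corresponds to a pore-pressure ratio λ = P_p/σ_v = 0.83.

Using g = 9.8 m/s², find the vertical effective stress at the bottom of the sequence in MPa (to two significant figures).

140 MPa

Overburden (lithostatic) stress σ_v:
loess: 1450 kg/m³ × 9.8 m/s² × 280 m = 3.979×10^6 Pa = 3.979 MPa
sandstone: 2610 kg/m³ × 9.8 m/s² × 6517 m = 1.667×10^8 Pa = 166.7 MPa
gabbro: 2860 kg/m³ × 9.8 m/s² × 12820 m = 3.593×10^8 Pa = 359.3 MPa
amphibolite: 2980 kg/m³ × 9.8 m/s² × 10520 m = 3.072×10^8 Pa = 307.2 MPa
Total = 3.979 + 166.7 + 359.3 + 307.2 = 837.22 MPa
Pore pressure P_p = λ·σ_v = 0.83 × 837.2 MPa = 694.9 MPa
Effective stress σ' = σ_v − P_p = 837.2 − 694.9 = 142.33 MPa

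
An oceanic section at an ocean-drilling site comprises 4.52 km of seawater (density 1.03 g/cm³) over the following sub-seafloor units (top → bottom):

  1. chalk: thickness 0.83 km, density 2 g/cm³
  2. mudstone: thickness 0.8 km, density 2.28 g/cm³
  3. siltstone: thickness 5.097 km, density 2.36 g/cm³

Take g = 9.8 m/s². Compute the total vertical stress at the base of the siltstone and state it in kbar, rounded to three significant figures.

seawater: 1030 kg/m³ × 9.8 m/s² × 4520 m = 4.562×10^7 Pa = 0.4562 kbar
chalk: 2000 kg/m³ × 9.8 m/s² × 830 m = 1.627×10^7 Pa = 0.1627 kbar
mudstone: 2280 kg/m³ × 9.8 m/s² × 800 m = 1.788×10^7 Pa = 0.1788 kbar
siltstone: 2360 kg/m³ × 9.8 m/s² × 5097 m = 1.179×10^8 Pa = 1.179 kbar
Total = 0.4562 + 0.1627 + 0.1788 + 1.179 = 1.9765 kbar

1.98 kbar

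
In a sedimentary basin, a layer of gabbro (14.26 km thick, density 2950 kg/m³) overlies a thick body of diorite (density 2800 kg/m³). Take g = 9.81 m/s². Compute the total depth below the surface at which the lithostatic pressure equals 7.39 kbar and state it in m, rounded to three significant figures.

Pressure at base of upper layers: 2950×9.81×14260 = 4.127×10^8 Pa = 4.127 kbar
Remaining pressure to be supplied by diorite: 7.390×10^8 − 4.127×10^8 = 3.263×10^8 Pa
Additional depth in diorite = 3.263×10^8 Pa / (2800 kg/m³ × 9.81 m/s²) = 11880 m
Total depth = 14260 m + 11880 m = 26140 m

26100 m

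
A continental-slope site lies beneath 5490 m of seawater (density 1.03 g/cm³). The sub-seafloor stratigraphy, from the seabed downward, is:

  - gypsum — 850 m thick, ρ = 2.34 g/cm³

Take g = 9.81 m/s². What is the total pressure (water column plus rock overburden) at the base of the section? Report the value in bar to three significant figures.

750 bar

seawater: 1030 kg/m³ × 9.81 m/s² × 5490 m = 5.547×10^7 Pa = 554.7 bar
gypsum: 2340 kg/m³ × 9.81 m/s² × 850 m = 1.951×10^7 Pa = 195.1 bar
Total = 554.7 + 195.1 = 749.85 bar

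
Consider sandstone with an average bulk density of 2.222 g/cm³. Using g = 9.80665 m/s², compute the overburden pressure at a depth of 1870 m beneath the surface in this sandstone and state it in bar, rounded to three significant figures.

sandstone: 2222 kg/m³ × 9.80665 m/s² × 1870 m = 4.075×10^7 Pa = 407.5 bar

407 bar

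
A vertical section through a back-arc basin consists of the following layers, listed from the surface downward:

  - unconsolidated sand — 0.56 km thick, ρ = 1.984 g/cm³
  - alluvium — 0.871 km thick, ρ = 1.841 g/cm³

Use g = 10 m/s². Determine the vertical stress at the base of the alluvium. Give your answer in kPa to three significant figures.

27100 kPa

unconsolidated sand: 1984 kg/m³ × 10 m/s² × 560 m = 1.111×10^7 Pa = 11110 kPa
alluvium: 1841 kg/m³ × 10 m/s² × 871 m = 1.604×10^7 Pa = 16035 kPa
Total = 11110 + 16035 = 27146 kPa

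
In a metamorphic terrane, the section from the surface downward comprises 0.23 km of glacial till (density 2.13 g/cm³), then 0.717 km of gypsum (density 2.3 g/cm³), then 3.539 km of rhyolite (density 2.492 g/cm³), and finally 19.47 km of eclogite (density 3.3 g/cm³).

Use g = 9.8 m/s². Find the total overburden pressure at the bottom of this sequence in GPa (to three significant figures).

glacial till: 2130 kg/m³ × 9.8 m/s² × 230 m = 4.801×10^6 Pa = 4.801×10^-3 GPa
gypsum: 2300 kg/m³ × 9.8 m/s² × 717 m = 1.616×10^7 Pa = 0.01616 GPa
rhyolite: 2492 kg/m³ × 9.8 m/s² × 3539 m = 8.643×10^7 Pa = 0.08643 GPa
eclogite: 3300 kg/m³ × 9.8 m/s² × 19470 m = 6.297×10^8 Pa = 0.6297 GPa
Total = 4.801×10^-3 + 0.01616 + 0.08643 + 0.6297 = 0.73705 GPa

0.737 GPa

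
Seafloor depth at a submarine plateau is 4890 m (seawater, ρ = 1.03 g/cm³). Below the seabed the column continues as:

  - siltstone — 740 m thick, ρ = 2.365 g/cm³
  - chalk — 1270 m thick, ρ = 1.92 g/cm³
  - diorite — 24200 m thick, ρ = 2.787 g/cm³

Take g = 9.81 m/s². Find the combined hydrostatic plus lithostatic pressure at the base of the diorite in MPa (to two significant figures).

seawater: 1030 kg/m³ × 9.81 m/s² × 4890 m = 4.941×10^7 Pa = 49.41 MPa
siltstone: 2365 kg/m³ × 9.81 m/s² × 740 m = 1.717×10^7 Pa = 17.17 MPa
chalk: 1920 kg/m³ × 9.81 m/s² × 1270 m = 2.392×10^7 Pa = 23.92 MPa
diorite: 2787 kg/m³ × 9.81 m/s² × 24200 m = 6.616×10^8 Pa = 661.6 MPa
Total = 49.41 + 17.17 + 23.92 + 661.6 = 752.14 MPa

750 MPa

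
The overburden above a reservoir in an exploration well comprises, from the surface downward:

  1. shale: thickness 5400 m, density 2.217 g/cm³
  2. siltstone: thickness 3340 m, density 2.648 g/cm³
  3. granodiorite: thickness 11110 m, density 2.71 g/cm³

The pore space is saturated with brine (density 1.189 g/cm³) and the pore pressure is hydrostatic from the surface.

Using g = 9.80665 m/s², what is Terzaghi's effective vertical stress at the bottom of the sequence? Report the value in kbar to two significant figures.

Overburden (lithostatic) stress σ_v:
shale: 2217 kg/m³ × 9.80665 m/s² × 5400 m = 1.174×10^8 Pa = 117.4 MPa
siltstone: 2648 kg/m³ × 9.80665 m/s² × 3340 m = 8.673×10^7 Pa = 86.73 MPa
granodiorite: 2710 kg/m³ × 9.80665 m/s² × 11110 m = 2.953×10^8 Pa = 295.3 MPa
Total = 117.4 + 86.73 + 295.3 = 499.40 MPa
Pore pressure P_p = 1189 kg/m³ × 9.80665 m/s² × 19850 m = 2.315×10^8 Pa = 231.5 MPa
Effective stress σ' = σ_v − P_p = 499.4 − 231.5 = 267.94 MPa = 2.6794 kbar

2.7 kbar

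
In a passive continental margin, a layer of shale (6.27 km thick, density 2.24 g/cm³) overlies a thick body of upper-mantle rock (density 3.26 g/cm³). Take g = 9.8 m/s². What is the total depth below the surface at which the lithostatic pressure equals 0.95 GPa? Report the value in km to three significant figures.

31.7 km

Pressure at base of upper layers: 2240×9.8×6270 = 1.376×10^8 Pa = 0.1376 GPa
Remaining pressure to be supplied by upper-mantle rock: 9.500×10^8 − 1.376×10^8 = 8.124×10^8 Pa
Additional depth in upper-mantle rock = 8.124×10^8 Pa / (3260 kg/m³ × 9.8 m/s²) = 25428 m
Total depth = 6270 m + 25428 m = 31698 m
= 31.698 km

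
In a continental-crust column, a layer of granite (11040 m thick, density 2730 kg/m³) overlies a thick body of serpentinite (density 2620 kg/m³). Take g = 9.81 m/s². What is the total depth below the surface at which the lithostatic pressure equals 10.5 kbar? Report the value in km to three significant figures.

40.4 km

Pressure at base of upper layers: 2730×9.81×11040 = 2.957×10^8 Pa = 2.957 kbar
Remaining pressure to be supplied by serpentinite: 1.050×10^9 − 2.957×10^8 = 7.543×10^8 Pa
Additional depth in serpentinite = 7.543×10^8 Pa / (2620 kg/m³ × 9.81 m/s²) = 29349 m
Total depth = 11040 m + 29349 m = 40389 m
= 40.389 km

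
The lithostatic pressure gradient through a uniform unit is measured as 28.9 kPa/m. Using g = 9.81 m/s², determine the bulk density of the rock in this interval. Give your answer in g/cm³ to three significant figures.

2.95 g/cm³

ρ = (dP/dz)/g = 28.9 kPa/m / 9.81 m/s² = 28900 Pa/m / 9.81 m/s² = 2946.0 kg/m³
= 2.946 g/cm³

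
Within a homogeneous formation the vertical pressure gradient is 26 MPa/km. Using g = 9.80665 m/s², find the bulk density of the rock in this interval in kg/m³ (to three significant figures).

2650 kg/m³

ρ = (dP/dz)/g = 26 MPa/km / 9.80665 m/s² = 26000 Pa/m / 9.80665 m/s² = 2651.3 kg/m³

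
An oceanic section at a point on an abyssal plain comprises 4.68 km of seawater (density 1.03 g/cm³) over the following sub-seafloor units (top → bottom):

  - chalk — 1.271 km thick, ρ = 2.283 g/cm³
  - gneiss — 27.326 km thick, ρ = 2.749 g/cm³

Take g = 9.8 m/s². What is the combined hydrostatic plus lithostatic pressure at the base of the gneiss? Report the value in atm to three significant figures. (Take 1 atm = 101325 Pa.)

8010 atm

seawater: 1030 kg/m³ × 9.8 m/s² × 4680 m = 4.724×10^7 Pa = 466.2 atm
chalk: 2283 kg/m³ × 9.8 m/s² × 1271 m = 2.844×10^7 Pa = 280.6 atm
gneiss: 2749 kg/m³ × 9.8 m/s² × 27326 m = 7.362×10^8 Pa = 7265 atm
Total = 466.2 + 280.6 + 7265 = 8012.3 atm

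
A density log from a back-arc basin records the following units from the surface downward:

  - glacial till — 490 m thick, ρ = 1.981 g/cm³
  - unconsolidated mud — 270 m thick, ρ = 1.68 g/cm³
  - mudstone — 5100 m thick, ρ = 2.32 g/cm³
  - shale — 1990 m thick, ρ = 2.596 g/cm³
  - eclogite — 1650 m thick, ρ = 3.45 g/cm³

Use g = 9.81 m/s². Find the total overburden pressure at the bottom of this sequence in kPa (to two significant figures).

glacial till: 1981 kg/m³ × 9.81 m/s² × 490 m = 9.522×10^6 Pa = 9522 kPa
unconsolidated mud: 1680 kg/m³ × 9.81 m/s² × 270 m = 4.450×10^6 Pa = 4450 kPa
mudstone: 2320 kg/m³ × 9.81 m/s² × 5100 m = 1.161×10^8 Pa = 1.161×10^5 kPa
shale: 2596 kg/m³ × 9.81 m/s² × 1990 m = 5.068×10^7 Pa = 50679 kPa
eclogite: 3450 kg/m³ × 9.81 m/s² × 1650 m = 5.584×10^7 Pa = 55843 kPa
Total = 9522 + 4450 + 1.161×10^5 + 50679 + 55843 = 2.3657×10^5 kPa

240000 kPa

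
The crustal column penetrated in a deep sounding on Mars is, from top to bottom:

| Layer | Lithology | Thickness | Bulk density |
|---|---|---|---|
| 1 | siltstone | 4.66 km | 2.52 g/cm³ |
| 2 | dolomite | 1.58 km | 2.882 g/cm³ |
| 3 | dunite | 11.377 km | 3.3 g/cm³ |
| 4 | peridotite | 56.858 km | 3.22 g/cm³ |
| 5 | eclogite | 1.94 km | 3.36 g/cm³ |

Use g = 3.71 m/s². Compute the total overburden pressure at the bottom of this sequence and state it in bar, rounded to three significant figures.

9030 bar

siltstone: 2520 kg/m³ × 3.71 m/s² × 4660 m = 4.357×10^7 Pa = 435.7 bar
dolomite: 2882 kg/m³ × 3.71 m/s² × 1580 m = 1.689×10^7 Pa = 168.9 bar
dunite: 3300 kg/m³ × 3.71 m/s² × 11377 m = 1.393×10^8 Pa = 1393 bar
peridotite: 3220 kg/m³ × 3.71 m/s² × 56858 m = 6.792×10^8 Pa = 6792 bar
eclogite: 3360 kg/m³ × 3.71 m/s² × 1940 m = 2.418×10^7 Pa = 241.8 bar
Total = 435.7 + 168.9 + 1393 + 6792 + 241.8 = 9031.7 bar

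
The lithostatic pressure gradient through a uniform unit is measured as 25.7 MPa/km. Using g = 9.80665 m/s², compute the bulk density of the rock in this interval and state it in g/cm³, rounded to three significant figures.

ρ = (dP/dz)/g = 25.7 MPa/km / 9.80665 m/s² = 25700 Pa/m / 9.80665 m/s² = 2620.7 kg/m³
= 2.621 g/cm³

2.62 g/cm³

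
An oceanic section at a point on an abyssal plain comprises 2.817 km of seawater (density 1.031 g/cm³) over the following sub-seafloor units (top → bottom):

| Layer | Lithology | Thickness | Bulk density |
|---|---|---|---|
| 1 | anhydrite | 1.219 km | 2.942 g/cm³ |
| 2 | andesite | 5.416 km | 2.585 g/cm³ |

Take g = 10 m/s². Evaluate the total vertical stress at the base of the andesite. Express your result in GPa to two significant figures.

seawater: 1031 kg/m³ × 10 m/s² × 2817 m = 2.904×10^7 Pa = 0.02904 GPa
anhydrite: 2942 kg/m³ × 10 m/s² × 1219 m = 3.586×10^7 Pa = 0.03586 GPa
andesite: 2585 kg/m³ × 10 m/s² × 5416 m = 1.400×10^8 Pa = 0.1400 GPa
Total = 0.02904 + 0.03586 + 0.1400 = 0.20491 GPa

0.20 GPa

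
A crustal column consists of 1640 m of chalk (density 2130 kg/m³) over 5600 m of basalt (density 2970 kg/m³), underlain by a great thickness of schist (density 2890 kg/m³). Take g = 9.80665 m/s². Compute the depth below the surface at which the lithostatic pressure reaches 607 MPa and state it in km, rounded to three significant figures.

21.7 km

Pressure at base of upper layers: 2130×9.80665×1640 + 2970×9.80665×5600 = 1.974×10^8 Pa = 197.4 MPa
Remaining pressure to be supplied by schist: 6.070×10^8 − 1.974×10^8 = 4.096×10^8 Pa
Additional depth in schist = 4.096×10^8 Pa / (2890 kg/m³ × 9.80665 m/s²) = 14454 m
Total depth = 7240 m + 14454 m = 21694 m
= 21.694 km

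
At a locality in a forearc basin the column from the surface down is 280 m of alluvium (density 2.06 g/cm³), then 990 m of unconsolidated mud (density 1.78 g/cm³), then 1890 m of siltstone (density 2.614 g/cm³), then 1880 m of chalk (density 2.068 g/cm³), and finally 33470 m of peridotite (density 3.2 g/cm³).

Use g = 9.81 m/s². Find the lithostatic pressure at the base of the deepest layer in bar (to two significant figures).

12000 bar

alluvium: 2060 kg/m³ × 9.81 m/s² × 280 m = 5.658×10^6 Pa = 56.58 bar
unconsolidated mud: 1780 kg/m³ × 9.81 m/s² × 990 m = 1.729×10^7 Pa = 172.9 bar
siltstone: 2614 kg/m³ × 9.81 m/s² × 1890 m = 4.847×10^7 Pa = 484.7 bar
chalk: 2068 kg/m³ × 9.81 m/s² × 1880 m = 3.814×10^7 Pa = 381.4 bar
peridotite: 3200 kg/m³ × 9.81 m/s² × 33470 m = 1.051×10^9 Pa = 10507 bar
Total = 56.58 + 172.9 + 484.7 + 381.4 + 10507 = 11602 bar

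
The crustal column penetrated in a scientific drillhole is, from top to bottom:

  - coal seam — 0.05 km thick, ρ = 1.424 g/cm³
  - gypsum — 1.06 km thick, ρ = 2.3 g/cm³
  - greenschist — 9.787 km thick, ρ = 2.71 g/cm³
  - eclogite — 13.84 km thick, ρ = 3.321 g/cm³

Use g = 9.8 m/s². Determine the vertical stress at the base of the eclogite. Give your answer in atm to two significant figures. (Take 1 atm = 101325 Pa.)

coal seam: 1424 kg/m³ × 9.8 m/s² × 50 m = 6.978×10^5 Pa = 6.886 atm
gypsum: 2300 kg/m³ × 9.8 m/s² × 1060 m = 2.389×10^7 Pa = 235.8 atm
greenschist: 2710 kg/m³ × 9.8 m/s² × 9787 m = 2.599×10^8 Pa = 2565 atm
eclogite: 3321 kg/m³ × 9.8 m/s² × 13840 m = 4.504×10^8 Pa = 4445 atm
Total = 6.886 + 235.8 + 2565 + 4445 = 7253.4 atm

7300 atm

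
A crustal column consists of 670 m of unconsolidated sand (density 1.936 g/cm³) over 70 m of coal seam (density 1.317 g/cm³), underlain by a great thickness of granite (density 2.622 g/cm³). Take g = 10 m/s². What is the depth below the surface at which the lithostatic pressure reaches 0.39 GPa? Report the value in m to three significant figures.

15100 m

Pressure at base of upper layers: 1936×10×670 + 1317×10×70 = 1.389×10^7 Pa = 0.01389 GPa
Remaining pressure to be supplied by granite: 3.900×10^8 − 1.389×10^7 = 3.761×10^8 Pa
Additional depth in granite = 3.761×10^8 Pa / (2622 kg/m³ × 10 m/s²) = 14344 m
Total depth = 740 m + 14344 m = 15084 m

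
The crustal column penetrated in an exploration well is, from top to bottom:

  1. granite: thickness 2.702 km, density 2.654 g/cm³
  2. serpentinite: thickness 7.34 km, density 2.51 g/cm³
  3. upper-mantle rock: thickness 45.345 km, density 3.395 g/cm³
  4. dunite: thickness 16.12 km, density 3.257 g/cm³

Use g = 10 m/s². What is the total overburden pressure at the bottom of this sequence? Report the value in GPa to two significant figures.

granite: 2654 kg/m³ × 10 m/s² × 2702 m = 7.171×10^7 Pa = 0.07171 GPa
serpentinite: 2510 kg/m³ × 10 m/s² × 7340 m = 1.842×10^8 Pa = 0.1842 GPa
upper-mantle rock: 3395 kg/m³ × 10 m/s² × 45345 m = 1.539×10^9 Pa = 1.539 GPa
dunite: 3257 kg/m³ × 10 m/s² × 16120 m = 5.250×10^8 Pa = 0.5250 GPa
Total = 0.07171 + 0.1842 + 1.539 + 0.5250 = 2.3204 GPa

2.3 GPa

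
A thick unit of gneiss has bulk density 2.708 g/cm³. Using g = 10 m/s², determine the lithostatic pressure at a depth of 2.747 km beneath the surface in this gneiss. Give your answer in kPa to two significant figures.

gneiss: 2708 kg/m³ × 10 m/s² × 2747 m = 7.439×10^7 Pa = 74389 kPa

74000 kPa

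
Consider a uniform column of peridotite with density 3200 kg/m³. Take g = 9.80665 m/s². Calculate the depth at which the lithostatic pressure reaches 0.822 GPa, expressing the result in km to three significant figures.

26.2 km

h = P/(ρg) = 0.822 GPa / (3200 kg/m³ × 9.80665 m/s²) = 8.220×10^8 Pa / 31381 Pa/m = 26194 m
= 26.194 km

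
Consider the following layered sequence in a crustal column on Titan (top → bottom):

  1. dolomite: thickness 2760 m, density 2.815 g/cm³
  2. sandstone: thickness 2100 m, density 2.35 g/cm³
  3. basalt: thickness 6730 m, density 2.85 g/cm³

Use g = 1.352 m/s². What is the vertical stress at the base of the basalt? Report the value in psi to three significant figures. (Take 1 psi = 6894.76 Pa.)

6250 psi

dolomite: 2815 kg/m³ × 1.352 m/s² × 2760 m = 1.050×10^7 Pa = 1524 psi
sandstone: 2350 kg/m³ × 1.352 m/s² × 2100 m = 6.672×10^6 Pa = 967.7 psi
basalt: 2850 kg/m³ × 1.352 m/s² × 6730 m = 2.593×10^7 Pa = 3761 psi
Total = 1524 + 967.7 + 3761 = 6252.3 psi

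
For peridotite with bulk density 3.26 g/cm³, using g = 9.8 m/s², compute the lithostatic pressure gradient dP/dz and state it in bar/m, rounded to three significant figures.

0.319 bar/m

dP/dz = ρg = 3260 kg/m³ × 9.8 m/s² = 31948 Pa/m
= 31948 Pa/m × (1 bar/m / 1.0000×10^5 Pa/m) = 0.31948 bar/m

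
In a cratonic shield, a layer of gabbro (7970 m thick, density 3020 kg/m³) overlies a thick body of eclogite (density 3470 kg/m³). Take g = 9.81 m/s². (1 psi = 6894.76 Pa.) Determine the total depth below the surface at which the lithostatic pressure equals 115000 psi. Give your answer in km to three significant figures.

Pressure at base of upper layers: 3020×9.81×7970 = 2.361×10^8 Pa = 34246 psi
Remaining pressure to be supplied by eclogite: 7.929×10^8 − 2.361×10^8 = 5.568×10^8 Pa
Additional depth in eclogite = 5.568×10^8 Pa / (3470 kg/m³ × 9.81 m/s²) = 16356 m
Total depth = 7970 m + 16356 m = 24326 m
= 24.326 km

24.3 km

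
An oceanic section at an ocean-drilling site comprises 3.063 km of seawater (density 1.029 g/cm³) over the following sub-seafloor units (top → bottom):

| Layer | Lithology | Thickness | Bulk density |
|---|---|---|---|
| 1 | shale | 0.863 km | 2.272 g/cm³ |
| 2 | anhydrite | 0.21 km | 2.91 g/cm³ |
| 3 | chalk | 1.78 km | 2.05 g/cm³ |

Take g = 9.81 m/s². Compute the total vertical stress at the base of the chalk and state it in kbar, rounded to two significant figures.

seawater: 1029 kg/m³ × 9.81 m/s² × 3063 m = 3.092×10^7 Pa = 0.3092 kbar
shale: 2272 kg/m³ × 9.81 m/s² × 863 m = 1.923×10^7 Pa = 0.1923 kbar
anhydrite: 2910 kg/m³ × 9.81 m/s² × 210 m = 5.995×10^6 Pa = 0.05995 kbar
chalk: 2050 kg/m³ × 9.81 m/s² × 1780 m = 3.580×10^7 Pa = 0.3580 kbar
Total = 0.3092 + 0.1923 + 0.05995 + 0.3580 = 0.91946 kbar

0.92 kbar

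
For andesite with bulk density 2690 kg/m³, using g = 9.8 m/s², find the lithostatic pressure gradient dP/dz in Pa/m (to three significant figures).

26400 Pa/m

dP/dz = ρg = 2690 kg/m³ × 9.8 m/s² = 26362 Pa/m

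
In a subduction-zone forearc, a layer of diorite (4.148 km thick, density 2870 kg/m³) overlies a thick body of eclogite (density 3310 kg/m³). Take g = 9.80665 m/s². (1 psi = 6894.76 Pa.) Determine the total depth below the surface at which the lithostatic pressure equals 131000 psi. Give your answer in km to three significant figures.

28.4 km

Pressure at base of upper layers: 2870×9.80665×4148 = 1.167×10^8 Pa = 16933 psi
Remaining pressure to be supplied by eclogite: 9.032×10^8 − 1.167×10^8 = 7.865×10^8 Pa
Additional depth in eclogite = 7.865×10^8 Pa / (3310 kg/m³ × 9.80665 m/s²) = 24229 m
Total depth = 4148 m + 24229 m = 28377 m
= 28.377 km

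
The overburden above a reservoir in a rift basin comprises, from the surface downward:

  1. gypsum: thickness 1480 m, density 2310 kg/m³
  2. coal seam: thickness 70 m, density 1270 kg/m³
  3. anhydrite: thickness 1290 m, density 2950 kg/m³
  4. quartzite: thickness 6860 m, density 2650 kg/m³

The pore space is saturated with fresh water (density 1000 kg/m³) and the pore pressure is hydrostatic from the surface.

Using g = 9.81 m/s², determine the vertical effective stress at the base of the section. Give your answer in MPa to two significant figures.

Overburden (lithostatic) stress σ_v:
gypsum: 2310 kg/m³ × 9.81 m/s² × 1480 m = 3.354×10^7 Pa = 33.54 MPa
coal seam: 1270 kg/m³ × 9.81 m/s² × 70 m = 8.721×10^5 Pa = 0.8721 MPa
anhydrite: 2950 kg/m³ × 9.81 m/s² × 1290 m = 3.733×10^7 Pa = 37.33 MPa
quartzite: 2650 kg/m³ × 9.81 m/s² × 6860 m = 1.783×10^8 Pa = 178.3 MPa
Total = 33.54 + 0.8721 + 37.33 + 178.3 = 250.08 MPa
Pore pressure P_p = 1000 kg/m³ × 9.81 m/s² × 9700 m = 9.516×10^7 Pa = 95.16 MPa
Effective stress σ' = σ_v − P_p = 250.1 − 95.16 = 154.92 MPa

150 MPa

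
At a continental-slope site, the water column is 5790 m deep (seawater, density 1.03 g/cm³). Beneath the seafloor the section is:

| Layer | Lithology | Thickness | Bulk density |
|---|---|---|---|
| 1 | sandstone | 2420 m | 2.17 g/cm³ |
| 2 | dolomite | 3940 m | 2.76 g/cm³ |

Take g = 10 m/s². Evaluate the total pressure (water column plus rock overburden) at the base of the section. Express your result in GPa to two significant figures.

0.22 GPa

seawater: 1030 kg/m³ × 10 m/s² × 5790 m = 5.964×10^7 Pa = 0.05964 GPa
sandstone: 2170 kg/m³ × 10 m/s² × 2420 m = 5.251×10^7 Pa = 0.05251 GPa
dolomite: 2760 kg/m³ × 10 m/s² × 3940 m = 1.087×10^8 Pa = 0.1087 GPa
Total = 0.05964 + 0.05251 + 0.1087 = 0.22090 GPa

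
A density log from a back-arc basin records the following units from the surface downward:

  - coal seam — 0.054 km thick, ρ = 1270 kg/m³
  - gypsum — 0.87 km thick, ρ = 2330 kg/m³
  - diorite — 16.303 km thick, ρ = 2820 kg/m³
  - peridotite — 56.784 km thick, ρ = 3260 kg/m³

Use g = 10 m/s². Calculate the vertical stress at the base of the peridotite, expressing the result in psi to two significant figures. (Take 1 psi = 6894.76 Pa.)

340000 psi

coal seam: 1270 kg/m³ × 10 m/s² × 54 m = 6.858×10^5 Pa = 99.47 psi
gypsum: 2330 kg/m³ × 10 m/s² × 870 m = 2.027×10^7 Pa = 2940 psi
diorite: 2820 kg/m³ × 10 m/s² × 16303 m = 4.597×10^8 Pa = 66680 psi
peridotite: 3260 kg/m³ × 10 m/s² × 56784 m = 1.851×10^9 Pa = 2.685×10^5 psi
Total = 99.47 + 2940 + 66680 + 2.685×10^5 = 3.3821×10^5 psi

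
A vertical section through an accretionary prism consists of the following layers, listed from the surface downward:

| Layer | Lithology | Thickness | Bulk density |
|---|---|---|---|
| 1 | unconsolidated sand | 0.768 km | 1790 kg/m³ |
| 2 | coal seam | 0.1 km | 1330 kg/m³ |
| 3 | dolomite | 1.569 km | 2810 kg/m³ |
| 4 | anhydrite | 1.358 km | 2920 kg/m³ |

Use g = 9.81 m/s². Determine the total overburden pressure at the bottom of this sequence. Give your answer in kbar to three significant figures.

unconsolidated sand: 1790 kg/m³ × 9.81 m/s² × 768 m = 1.349×10^7 Pa = 0.1349 kbar
coal seam: 1330 kg/m³ × 9.81 m/s² × 100 m = 1.305×10^6 Pa = 0.01305 kbar
dolomite: 2810 kg/m³ × 9.81 m/s² × 1569 m = 4.325×10^7 Pa = 0.4325 kbar
anhydrite: 2920 kg/m³ × 9.81 m/s² × 1358 m = 3.890×10^7 Pa = 0.3890 kbar
Total = 0.1349 + 0.01305 + 0.4325 + 0.3890 = 0.96942 kbar

0.969 kbar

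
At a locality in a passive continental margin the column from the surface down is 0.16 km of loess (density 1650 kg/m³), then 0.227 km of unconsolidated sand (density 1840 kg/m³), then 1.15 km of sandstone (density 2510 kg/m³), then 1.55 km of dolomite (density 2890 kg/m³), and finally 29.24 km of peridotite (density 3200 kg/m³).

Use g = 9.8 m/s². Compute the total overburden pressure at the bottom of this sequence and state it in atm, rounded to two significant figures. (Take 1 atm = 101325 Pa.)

loess: 1650 kg/m³ × 9.8 m/s² × 160 m = 2.587×10^6 Pa = 25.53 atm
unconsolidated sand: 1840 kg/m³ × 9.8 m/s² × 227 m = 4.093×10^6 Pa = 40.40 atm
sandstone: 2510 kg/m³ × 9.8 m/s² × 1150 m = 2.829×10^7 Pa = 279.2 atm
dolomite: 2890 kg/m³ × 9.8 m/s² × 1550 m = 4.390×10^7 Pa = 433.3 atm
peridotite: 3200 kg/m³ × 9.8 m/s² × 29240 m = 9.170×10^8 Pa = 9050 atm
Total = 25.53 + 40.40 + 279.2 + 433.3 + 9050 = 9828.1 atm

9800 atm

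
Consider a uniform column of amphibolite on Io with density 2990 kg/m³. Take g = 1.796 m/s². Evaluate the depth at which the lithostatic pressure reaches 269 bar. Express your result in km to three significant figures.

h = P/(ρg) = 269 bar / (2990 kg/m³ × 1.796 m/s²) = 2.690×10^7 Pa / 5370.0 Pa/m = 5009.3 m
= 5.0093 km

5.01 km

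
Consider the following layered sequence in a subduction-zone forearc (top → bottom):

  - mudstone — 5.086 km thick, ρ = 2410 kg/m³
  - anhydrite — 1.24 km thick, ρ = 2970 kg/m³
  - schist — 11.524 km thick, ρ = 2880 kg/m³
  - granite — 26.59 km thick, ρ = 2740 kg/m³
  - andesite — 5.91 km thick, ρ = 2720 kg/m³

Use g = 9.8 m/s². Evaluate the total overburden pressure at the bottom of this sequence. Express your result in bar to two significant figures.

mudstone: 2410 kg/m³ × 9.8 m/s² × 5086 m = 1.201×10^8 Pa = 1201 bar
anhydrite: 2970 kg/m³ × 9.8 m/s² × 1240 m = 3.609×10^7 Pa = 360.9 bar
schist: 2880 kg/m³ × 9.8 m/s² × 11524 m = 3.253×10^8 Pa = 3253 bar
granite: 2740 kg/m³ × 9.8 m/s² × 26590 m = 7.140×10^8 Pa = 7140 bar
andesite: 2720 kg/m³ × 9.8 m/s² × 5910 m = 1.575×10^8 Pa = 1575 bar
Total = 1201 + 360.9 + 3253 + 7140 + 1575 = 13530 bar

14000 bar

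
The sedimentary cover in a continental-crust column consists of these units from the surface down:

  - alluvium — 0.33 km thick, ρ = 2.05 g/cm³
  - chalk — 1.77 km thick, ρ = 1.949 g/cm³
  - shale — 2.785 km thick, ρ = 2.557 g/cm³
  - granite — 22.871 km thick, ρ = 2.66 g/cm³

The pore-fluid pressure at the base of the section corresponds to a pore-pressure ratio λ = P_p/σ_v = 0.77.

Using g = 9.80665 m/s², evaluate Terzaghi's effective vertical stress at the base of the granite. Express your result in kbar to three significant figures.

1.63 kbar

Overburden (lithostatic) stress σ_v:
alluvium: 2050 kg/m³ × 9.80665 m/s² × 330 m = 6.634×10^6 Pa = 6.634 MPa
chalk: 1949 kg/m³ × 9.80665 m/s² × 1770 m = 3.383×10^7 Pa = 33.83 MPa
shale: 2557 kg/m³ × 9.80665 m/s² × 2785 m = 6.984×10^7 Pa = 69.84 MPa
granite: 2660 kg/m³ × 9.80665 m/s² × 22871 m = 5.966×10^8 Pa = 596.6 MPa
Total = 6.634 + 33.83 + 69.84 + 596.6 = 706.91 MPa
Pore pressure P_p = λ·σ_v = 0.77 × 706.9 MPa = 544.3 MPa
Effective stress σ' = σ_v − P_p = 706.9 − 544.3 = 162.59 MPa = 1.6259 kbar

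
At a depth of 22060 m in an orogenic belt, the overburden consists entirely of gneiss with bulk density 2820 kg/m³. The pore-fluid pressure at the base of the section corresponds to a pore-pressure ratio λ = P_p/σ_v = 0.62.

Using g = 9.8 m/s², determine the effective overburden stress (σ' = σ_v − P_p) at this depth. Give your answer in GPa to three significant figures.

Overburden (lithostatic) stress σ_v:
gneiss: 2820 kg/m³ × 9.8 m/s² × 22060 m = 6.097×10^8 Pa = 609.7 MPa
Pore pressure P_p = λ·σ_v = 0.62 × 609.7 MPa = 378.0 MPa
Effective stress σ' = σ_v − P_p = 609.7 − 378.0 = 231.67 MPa = 0.23167 GPa

0.232 GPa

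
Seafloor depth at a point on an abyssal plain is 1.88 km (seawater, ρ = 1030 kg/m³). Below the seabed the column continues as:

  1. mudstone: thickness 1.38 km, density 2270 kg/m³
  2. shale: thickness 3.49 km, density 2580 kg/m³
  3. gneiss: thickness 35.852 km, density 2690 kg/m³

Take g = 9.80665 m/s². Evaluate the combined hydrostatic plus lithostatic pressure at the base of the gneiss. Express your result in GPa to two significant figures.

seawater: 1030 kg/m³ × 9.80665 m/s² × 1880 m = 1.899×10^7 Pa = 0.01899 GPa
mudstone: 2270 kg/m³ × 9.80665 m/s² × 1380 m = 3.072×10^7 Pa = 0.03072 GPa
shale: 2580 kg/m³ × 9.80665 m/s² × 3490 m = 8.830×10^7 Pa = 0.08830 GPa
gneiss: 2690 kg/m³ × 9.80665 m/s² × 35852 m = 9.458×10^8 Pa = 0.9458 GPa
Total = 0.01899 + 0.03072 + 0.08830 + 0.9458 = 1.0838 GPa

1.1 GPa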